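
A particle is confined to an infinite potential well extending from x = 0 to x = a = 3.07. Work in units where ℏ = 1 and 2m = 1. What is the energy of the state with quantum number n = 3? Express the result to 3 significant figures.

The infinite-well eigenfunctions ψ_n = √(2/a) sin(nπx/a) vanish at both walls, giving E_n = n²π²ℏ²/(2ma²).
E_3 = 3² × π² / (2 × 0.5 × 3.07²) = 9.425.

E = 9.42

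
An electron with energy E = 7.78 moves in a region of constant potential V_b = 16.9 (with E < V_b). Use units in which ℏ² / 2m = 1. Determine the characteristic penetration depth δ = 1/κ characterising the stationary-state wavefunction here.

Since E < V_b the TISE in this region is ψ'' = κ²ψ with κ = √(2m(V_b − E))/ℏ.
κ = √(2 × 0.5 × 9.12) = 3.020. The penetration depth is δ = 1/κ = 0.331.

δ = 0.331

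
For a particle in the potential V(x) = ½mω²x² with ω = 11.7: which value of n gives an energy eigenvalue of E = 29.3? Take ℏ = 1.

E_n = ℏω(n + ½) ⇒ n = E/(ℏω) − ½ = 29.3/11.7 − 0.5 = 2.004 → n = 2.

n = 2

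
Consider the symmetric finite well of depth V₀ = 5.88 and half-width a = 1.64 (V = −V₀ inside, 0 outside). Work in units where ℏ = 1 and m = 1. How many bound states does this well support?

Define the well-strength parameter z₀ = (a/ℏ)√(2mV₀) = 1.64 × √(2·1·5.88) = 5.624.
The even/odd transcendental equations gain one root per π/2 in z₀, giving N = 1 + ⌊2z₀/π⌋ = 1 + ⌊3.580⌋ = 4.

N = 4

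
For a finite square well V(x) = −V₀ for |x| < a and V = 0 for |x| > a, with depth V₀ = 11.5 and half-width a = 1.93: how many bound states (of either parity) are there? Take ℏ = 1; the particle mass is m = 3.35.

N = 11

Define the well-strength parameter z₀ = (a/ℏ)√(2mV₀) = 1.93 × √(2·3.35·11.5) = 16.94.
The even/odd transcendental equations gain one root per π/2 in z₀, giving N = 1 + ⌊2z₀/π⌋ = 1 + ⌊10.79⌋ = 11.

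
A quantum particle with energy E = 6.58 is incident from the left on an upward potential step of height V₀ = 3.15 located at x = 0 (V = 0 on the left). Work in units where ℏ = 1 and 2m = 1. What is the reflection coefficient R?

On each side the TISE gives plane waves with k = √(2m(E − V))/ℏ: k₁ = √(2·½·6.58) = 2.565, k₂ = √(2·½·3.43) = 1.852.
Matching ψ and ψ′ at x = 0 gives r = (k₁ − k₂)/(k₁ + k₂), so R = r² = 0.02606 and T = 1 − R = 0.9739.

R = 0.0261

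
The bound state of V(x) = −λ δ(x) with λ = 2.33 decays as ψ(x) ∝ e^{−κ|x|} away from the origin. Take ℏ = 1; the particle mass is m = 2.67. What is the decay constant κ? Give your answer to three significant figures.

Integrating the TISE across x = 0 gives the cusp condition ψ'(0⁺) − ψ'(0⁻) = −(2mλ/ℏ²)ψ(0).
With ψ ∝ e^{−κ|x|} this yields −2κ = −2mλ/ℏ², so κ = mλ/ℏ² = 6.221.

κ = 6.22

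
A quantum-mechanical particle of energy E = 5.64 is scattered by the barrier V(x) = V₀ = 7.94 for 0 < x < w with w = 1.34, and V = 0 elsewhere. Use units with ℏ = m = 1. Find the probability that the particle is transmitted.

T = 0.0105

Since E < V₀ the interior solution is evanescent with decay constant κ = √(2m(V₀ − E))/ℏ = 2.145.
κw = 2.874, sinh(κw) = 8.825.
The exact tunnelling result is T⁻¹ = 1 + V₀² sinh²(κw) / [4E(V₀ − E)] = 95.63, so T = 0.0105.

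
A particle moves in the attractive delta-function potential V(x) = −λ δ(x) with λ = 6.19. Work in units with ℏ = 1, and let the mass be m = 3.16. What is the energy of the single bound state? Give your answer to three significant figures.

E = -60.5

The bound state is ψ(x) = √κ e^{−κ|x|}. The derivative jump ψ'(0⁺) − ψ'(0⁻) = −(2mλ/ℏ²)ψ(0) fixes κ = mλ/ℏ² = 19.56.
Then E = −ℏ²κ²/(2m) = −mλ²/(2ℏ²) = -60.54.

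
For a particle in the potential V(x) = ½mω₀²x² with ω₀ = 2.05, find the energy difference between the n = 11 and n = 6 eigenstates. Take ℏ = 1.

ΔE = 10.3

E_n = ℏω₀(n + ½), so ΔE = (11 − 6) ℏω₀ = 5 × 2.05 = 10.25.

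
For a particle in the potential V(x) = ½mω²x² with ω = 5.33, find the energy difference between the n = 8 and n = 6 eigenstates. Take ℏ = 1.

ΔE = 10.7

E_n = ℏω(n + ½), so ΔE = (8 − 6) ℏω = 2 × 5.33 = 10.66.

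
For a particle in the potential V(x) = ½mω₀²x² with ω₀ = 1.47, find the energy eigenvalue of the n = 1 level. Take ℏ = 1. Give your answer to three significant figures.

The oscillator eigenvalues are E_n = ℏω₀(n + ½), so E_1 = 1.47 × 1.5 = 2.205.

E = 2.21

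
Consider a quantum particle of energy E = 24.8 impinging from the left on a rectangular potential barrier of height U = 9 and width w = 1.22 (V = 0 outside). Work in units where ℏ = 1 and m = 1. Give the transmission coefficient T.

T = 0.985

Above the barrier the interior wavenumber is k₂ = √(2m(E − U))/ℏ = 5.621, giving phase k₂w = 6.858.
Matching at both interfaces gives T⁻¹ = 1 + U² sin²(k₂w) / [4E(E − U)] = 1.015, hence T = 0.985.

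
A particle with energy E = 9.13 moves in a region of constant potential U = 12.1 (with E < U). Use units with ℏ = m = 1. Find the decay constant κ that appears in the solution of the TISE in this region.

κ = 2.44

Since E < U the TISE in this region is ψ'' = κ²ψ with κ = √(2m(U − E))/ℏ.
κ = √(2 × 1 × 2.97) = 2.437.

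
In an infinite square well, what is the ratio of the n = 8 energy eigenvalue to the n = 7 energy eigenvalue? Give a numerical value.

1.30612

E_n = n²π²ℏ²/(2mL²) so the ratio is n₂²/n₁² = 64/49 = 1.30612.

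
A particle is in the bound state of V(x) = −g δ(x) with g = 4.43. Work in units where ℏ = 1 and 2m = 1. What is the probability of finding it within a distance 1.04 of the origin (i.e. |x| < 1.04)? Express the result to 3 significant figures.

The normalised bound state is ψ = √κ e^{−κ|x|} with κ = mg/ℏ² = 2.215.
P(|x| < d) = ∫_{−d}^{d} κ e^{−2κ|x|} dx = 1 − e^{−2κd} = 1 − e^{−4.607} = 0.9900.

P = 0.990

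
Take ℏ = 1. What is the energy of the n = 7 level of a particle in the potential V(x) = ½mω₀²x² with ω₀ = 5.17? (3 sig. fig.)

Using E_n = (n + ½)ℏω₀: E_7 = 7.5 × 5.17 = 38.78.

E = 38.8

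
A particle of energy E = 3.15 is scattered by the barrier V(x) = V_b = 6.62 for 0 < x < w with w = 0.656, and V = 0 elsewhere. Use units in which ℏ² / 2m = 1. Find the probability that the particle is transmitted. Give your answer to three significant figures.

T = 0.294

E < V_b: inside the barrier ψ ∝ e^{±κx} with κ = √(2m(V_b − E))/ℏ = 1.863.
κw = 1.222, sinh(κw) = 1.550.
The exact tunnelling result is T⁻¹ = 1 + V_b² sinh²(κw) / [4E(V_b − E)] = 3.407, so T = 0.294.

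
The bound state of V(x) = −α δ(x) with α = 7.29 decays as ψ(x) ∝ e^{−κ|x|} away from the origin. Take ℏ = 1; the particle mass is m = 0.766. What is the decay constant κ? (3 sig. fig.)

κ = 5.58

Integrate −(ℏ²/2m)ψ'' − αδ(x)ψ = Eψ from −ε to +ε: the ψ'' term gives ψ'(0⁺) − ψ'(0⁻) and the δ term gives −(2mα/ℏ²)ψ(0).
With ψ ∝ e^{−κ|x|} this yields −2κ = −2mα/ℏ², so κ = mα/ℏ² = 5.584.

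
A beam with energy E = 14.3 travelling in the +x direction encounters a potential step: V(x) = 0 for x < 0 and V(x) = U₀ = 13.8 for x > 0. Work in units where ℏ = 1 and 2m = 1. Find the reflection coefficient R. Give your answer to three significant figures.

R = 0.469

The wavenumbers are k₁ = √(2mE)/ℏ = 3.782 on the left and k₂ = √(2m(E − U₀))/ℏ = 0.7071 on the right.
Matching ψ and ψ′ at x = 0 gives r = (k₁ − k₂)/(k₁ + k₂), so R = r² = 0.4691 and T = 1 − R = 0.5309.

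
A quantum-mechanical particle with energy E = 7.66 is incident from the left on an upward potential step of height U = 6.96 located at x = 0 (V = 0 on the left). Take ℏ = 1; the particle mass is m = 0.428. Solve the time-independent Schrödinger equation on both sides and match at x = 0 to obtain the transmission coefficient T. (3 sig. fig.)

The wavenumbers are k₁ = √(2mE)/ℏ = 2.561 on the left and k₂ = √(2m(E − U))/ℏ = 0.7741 on the right.
Matching ψ and ψ′ at x = 0 gives r = (k₁ − k₂)/(k₁ + k₂), so R = r² = 0.2870 and T = 1 − R = 0.7130.

T = 0.713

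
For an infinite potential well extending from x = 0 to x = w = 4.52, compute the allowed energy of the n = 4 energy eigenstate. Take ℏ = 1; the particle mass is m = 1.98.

The infinite-well eigenfunctions ψ_n = √(2/w) sin(nπx/w) vanish at both walls, giving E_n = n²π²ℏ²/(2mw²).
E_4 = 4² × π² / (2 × 1.98 × 4.52²) = 1.952.

E = 1.95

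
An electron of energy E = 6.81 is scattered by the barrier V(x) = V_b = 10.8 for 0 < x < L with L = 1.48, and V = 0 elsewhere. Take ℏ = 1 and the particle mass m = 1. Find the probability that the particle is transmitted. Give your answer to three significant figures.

Since E < V_b the interior solution is evanescent with decay constant κ = √(2m(V_b − E))/ℏ = 2.825.
κL = 4.181, sinh(κL) = 32.70.
The exact tunnelling result is T⁻¹ = 1 + V_b² sinh²(κL) / [4E(V_b − E)] = 1149, so T = 0.000871.

T = 0.000871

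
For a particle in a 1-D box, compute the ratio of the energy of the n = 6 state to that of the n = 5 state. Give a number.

Since E_n ∝ n², the ratio is (6/5)² = 1.44.

1.44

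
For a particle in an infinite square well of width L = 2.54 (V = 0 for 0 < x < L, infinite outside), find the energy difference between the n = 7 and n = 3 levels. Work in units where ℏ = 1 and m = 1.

E_n = n²π²ℏ²/(2mL²), so ΔE = (7² − 3²) π²ℏ²/(2mL²).
ΔE = 40 × π² / (2 × 1 × 2.54²) = 30.60.

ΔE = 30.6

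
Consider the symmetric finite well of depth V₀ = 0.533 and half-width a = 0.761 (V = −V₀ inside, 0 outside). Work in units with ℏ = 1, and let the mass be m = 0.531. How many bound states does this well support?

N = 1

Define the well-strength parameter z₀ = (a/ℏ)√(2mV₀) = 0.761 × √(2·0.531·0.533) = 0.5725.
A new bound state (alternating even/odd) appears each time z₀ passes a multiple of π/2, so N = ⌊2z₀/π⌋ + 1 = ⌊0.3645⌋ + 1 = 1.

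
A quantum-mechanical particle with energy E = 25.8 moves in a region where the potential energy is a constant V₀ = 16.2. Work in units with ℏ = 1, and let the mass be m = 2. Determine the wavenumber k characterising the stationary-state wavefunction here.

k = 6.20

With E > V₀ the solution is oscillatory, ψ ∝ e^{±ikx} with k = √(2m(E − V₀))/ℏ.
k = √(2 × 2 × 9.6) = 6.197.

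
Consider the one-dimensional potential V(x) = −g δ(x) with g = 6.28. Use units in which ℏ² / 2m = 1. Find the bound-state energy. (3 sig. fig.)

For x ≠ 0 the bound state is ψ ∝ e^{−κ|x|}; integrating the TISE across the delta gives the cusp condition 2κ = 2mg/ℏ², so κ = 3.140.
Then E = −ℏ²κ²/(2m) = −mg²/(2ℏ²) = -9.860.

E = -9.86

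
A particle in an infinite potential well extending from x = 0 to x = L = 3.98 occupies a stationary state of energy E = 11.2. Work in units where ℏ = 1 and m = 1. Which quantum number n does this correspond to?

n = 6

From E_n = n²π²ℏ²/(2mL²) invert to n = √(2mL²E)/(πℏ).
n = (3.98/π) × √(2 × 1 × 11.2) = 5.996 → n = 6.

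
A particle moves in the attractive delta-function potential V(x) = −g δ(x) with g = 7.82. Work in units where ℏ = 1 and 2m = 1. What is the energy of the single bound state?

E = -15.3

For x ≠ 0 the bound state is ψ ∝ e^{−κ|x|}; integrating the TISE across the delta gives the cusp condition 2κ = 2mg/ℏ², so κ = 3.910.
Then E = −ℏ²κ²/(2m) = −mg²/(2ℏ²) = -15.29.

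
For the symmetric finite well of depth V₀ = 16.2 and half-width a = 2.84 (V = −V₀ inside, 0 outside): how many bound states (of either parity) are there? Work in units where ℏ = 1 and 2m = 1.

Define the well-strength parameter z₀ = (a/ℏ)√(2mV₀) = 2.84 × √(2·0.5·16.2) = 11.43.
A new bound state (alternating even/odd) appears each time z₀ passes a multiple of π/2, so N = ⌊2z₀/π⌋ + 1 = ⌊7.277⌋ + 1 = 8.

N = 8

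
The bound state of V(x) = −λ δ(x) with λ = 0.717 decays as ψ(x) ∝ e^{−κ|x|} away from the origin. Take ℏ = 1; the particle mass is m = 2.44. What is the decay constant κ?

Integrating the TISE across x = 0 gives the cusp condition ψ'(0⁺) − ψ'(0⁻) = −(2mλ/ℏ²)ψ(0).
With ψ ∝ e^{−κ|x|} this yields −2κ = −2mλ/ℏ², so κ = mλ/ℏ² = 1.749.

κ = 1.75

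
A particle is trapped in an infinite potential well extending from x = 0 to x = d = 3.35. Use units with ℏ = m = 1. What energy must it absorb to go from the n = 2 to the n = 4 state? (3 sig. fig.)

E_n = n²π²ℏ²/(2md²), so ΔE = (4² − 2²) π²ℏ²/(2md²).
ΔE = 12 × π² / (2 × 1 × 3.35²) = 5.277.

ΔE = 5.28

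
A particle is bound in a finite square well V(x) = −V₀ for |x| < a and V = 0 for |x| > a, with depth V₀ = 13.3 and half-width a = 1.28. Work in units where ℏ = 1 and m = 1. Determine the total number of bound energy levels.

The dimensionless depth is z₀ = a√(2mV₀)/ℏ = 1.28 × √(26.60) = 6.602.
The even/odd transcendental equations gain one root per π/2 in z₀, giving N = 1 + ⌊2z₀/π⌋ = 1 + ⌊4.203⌋ = 5.

N = 5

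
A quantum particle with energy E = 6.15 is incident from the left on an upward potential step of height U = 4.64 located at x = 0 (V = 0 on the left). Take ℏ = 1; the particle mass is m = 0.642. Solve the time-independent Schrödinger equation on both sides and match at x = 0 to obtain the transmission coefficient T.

T = 0.886

The wavenumbers are k₁ = √(2mE)/ℏ = 2.810 on the left and k₂ = √(2m(E − U))/ℏ = 1.392 on the right.
Matching ψ and ψ′ at x = 0 gives r = (k₁ − k₂)/(k₁ + k₂), so R = r² = 0.1138 and T = 1 − R = 0.8862.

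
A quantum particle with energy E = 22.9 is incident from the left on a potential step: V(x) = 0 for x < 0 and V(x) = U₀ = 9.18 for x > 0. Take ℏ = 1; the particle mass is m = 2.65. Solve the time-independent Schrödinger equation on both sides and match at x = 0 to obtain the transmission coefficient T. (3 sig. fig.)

On each side the TISE gives plane waves with k = √(2m(E − V))/ℏ: k₁ = √(2·2.65·22.9) = 11.02, k₂ = √(2·2.65·13.72) = 8.527.
Matching ψ and ψ′ at x = 0 gives r = (k₁ − k₂)/(k₁ + k₂), so R = r² = 0.01622 and T = 1 − R = 0.9838.

T = 0.984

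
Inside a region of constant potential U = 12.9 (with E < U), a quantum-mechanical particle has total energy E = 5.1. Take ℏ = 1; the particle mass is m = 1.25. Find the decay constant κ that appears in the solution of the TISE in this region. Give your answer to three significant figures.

κ = 4.42

Since E < U the TISE in this region is ψ'' = κ²ψ with κ = √(2m(U − E))/ℏ.
κ = √(2 × 1.25 × 7.8) = 4.416.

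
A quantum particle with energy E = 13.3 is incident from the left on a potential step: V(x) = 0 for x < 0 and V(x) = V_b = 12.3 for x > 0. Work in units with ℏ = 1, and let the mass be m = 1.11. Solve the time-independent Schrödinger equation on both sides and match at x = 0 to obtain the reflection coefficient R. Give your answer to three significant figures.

R = 0.324

On each side the TISE gives plane waves with k = √(2m(E − V))/ℏ: k₁ = √(2·1.11·13.3) = 5.434, k₂ = √(2·1.11·1) = 1.490.
Matching ψ and ψ′ at x = 0 gives r = (k₁ − k₂)/(k₁ + k₂), so R = r² = 0.3245 and T = 1 − R = 0.6755.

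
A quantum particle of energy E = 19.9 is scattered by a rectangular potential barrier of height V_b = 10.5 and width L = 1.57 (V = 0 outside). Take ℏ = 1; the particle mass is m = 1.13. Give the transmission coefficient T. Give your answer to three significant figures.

E > V_b: inside the barrier k₂ = √(2m(E − V_b))/ℏ = 4.609, k₂L = 7.236.
Matching at both interfaces gives T⁻¹ = 1 + V_b² sin²(k₂L) / [4E(E − V_b)] = 1.098, hence T = 0.911.

T = 0.911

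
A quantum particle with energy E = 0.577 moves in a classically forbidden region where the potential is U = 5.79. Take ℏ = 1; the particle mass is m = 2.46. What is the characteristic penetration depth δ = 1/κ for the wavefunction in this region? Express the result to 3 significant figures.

δ = 0.197

Since E < U the TISE in this region is ψ'' = κ²ψ with κ = √(2m(U − E))/ℏ.
κ = √(2 × 2.46 × 5.213) = 5.064. The penetration depth is δ = 1/κ = 0.197.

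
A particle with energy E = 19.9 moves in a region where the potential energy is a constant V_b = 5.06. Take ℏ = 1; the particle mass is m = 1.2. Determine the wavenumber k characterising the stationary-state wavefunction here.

k = 5.97

With E > V_b the solution is oscillatory, ψ ∝ e^{±ikx} with k = √(2m(E − V_b))/ℏ.
k = √(2 × 1.2 × 14.84) = 5.968.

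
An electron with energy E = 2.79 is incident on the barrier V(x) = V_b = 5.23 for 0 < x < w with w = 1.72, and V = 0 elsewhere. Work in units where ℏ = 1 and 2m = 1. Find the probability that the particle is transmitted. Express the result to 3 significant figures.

Since E < V_b the interior solution is evanescent with decay constant κ = √(2m(V_b − E))/ℏ = 1.562.
κw = 2.687, sinh(κw) = 7.308.
Matching ψ, ψ′ at both faces gives T = [1 + V_b² sinh²(κw) / (4E(V_b − E))]⁻¹ = 1/54.64 = 0.0183.

T = 0.0183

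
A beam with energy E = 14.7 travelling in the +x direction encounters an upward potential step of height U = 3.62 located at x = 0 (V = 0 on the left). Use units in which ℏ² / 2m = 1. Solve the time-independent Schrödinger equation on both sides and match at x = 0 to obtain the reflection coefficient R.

R = 0.00498

On each side the TISE gives plane waves with k = √(2m(E − V))/ℏ: k₁ = √(2·½·14.7) = 3.834, k₂ = √(2·½·11.08) = 3.329.
Continuity of ψ and ψ′ at the step yields the reflection amplitude r = (k₁ − k₂)/(k₁ + k₂) = 0.07056; thus R = |r|² = 0.004979, T = 0.9950.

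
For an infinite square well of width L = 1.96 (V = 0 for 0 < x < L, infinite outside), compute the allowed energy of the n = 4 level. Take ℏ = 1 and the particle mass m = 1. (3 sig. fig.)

E = 20.6

The infinite-well eigenfunctions ψ_n = √(2/L) sin(nπx/L) vanish at both walls, giving E_n = n²π²ℏ²/(2mL²).
E_4 = 4² × π² / (2 × 1 × 1.96²) = 20.55.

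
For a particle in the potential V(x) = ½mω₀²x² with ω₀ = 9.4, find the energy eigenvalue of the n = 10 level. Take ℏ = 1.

E = 98.7

Using E_n = (n + ½)ℏω₀: E_10 = 10.5 × 9.4 = 98.70.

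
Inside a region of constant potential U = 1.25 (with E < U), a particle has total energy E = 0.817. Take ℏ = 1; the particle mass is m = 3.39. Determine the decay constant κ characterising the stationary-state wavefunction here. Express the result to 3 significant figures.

Since E < U the TISE in this region is ψ'' = κ²ψ with κ = √(2m(U − E))/ℏ.
κ = √(2 × 3.39 × 0.433) = 1.713.

κ = 1.71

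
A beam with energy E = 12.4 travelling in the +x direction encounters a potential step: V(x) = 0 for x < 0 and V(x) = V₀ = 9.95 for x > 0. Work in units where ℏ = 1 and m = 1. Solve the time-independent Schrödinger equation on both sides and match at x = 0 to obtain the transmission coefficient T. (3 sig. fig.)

The wavenumbers are k₁ = √(2mE)/ℏ = 4.980 on the left and k₂ = √(2m(E − V₀))/ℏ = 2.214 on the right.
Continuity of ψ and ψ′ at the step yields the reflection amplitude r = (k₁ − k₂)/(k₁ + k₂) = 0.3846; thus R = |r|² = 0.1479, T = 0.8521.

T = 0.852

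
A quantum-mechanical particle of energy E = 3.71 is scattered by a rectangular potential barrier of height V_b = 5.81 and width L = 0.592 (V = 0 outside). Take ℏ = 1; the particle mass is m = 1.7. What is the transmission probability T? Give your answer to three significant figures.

T = 0.145

Since E < V_b the interior solution is evanescent with decay constant κ = √(2m(V_b − E))/ℏ = 2.672.
κL = 1.582, sinh(κL) = 2.329.
The exact tunnelling result is T⁻¹ = 1 + V_b² sinh²(κL) / [4E(V_b − E)] = 6.877, so T = 0.145.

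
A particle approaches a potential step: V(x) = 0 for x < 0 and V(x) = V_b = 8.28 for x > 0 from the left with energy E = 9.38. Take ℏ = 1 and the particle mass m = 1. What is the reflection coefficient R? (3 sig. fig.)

On each side the TISE gives plane waves with k = √(2m(E − V))/ℏ: k₁ = √(2·1·9.38) = 4.331, k₂ = √(2·1·1.1) = 1.483.
Matching ψ and ψ′ at x = 0 gives r = (k₁ − k₂)/(k₁ + k₂), so R = r² = 0.2399 and T = 1 − R = 0.7601.

R = 0.240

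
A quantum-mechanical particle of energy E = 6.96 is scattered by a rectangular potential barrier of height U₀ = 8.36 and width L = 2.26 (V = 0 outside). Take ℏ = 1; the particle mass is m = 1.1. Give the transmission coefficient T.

Since E < U₀ the interior solution is evanescent with decay constant κ = √(2m(U₀ − E))/ℏ = 1.755.
κL = 3.966, sinh(κL) = 26.38.
The exact tunnelling result is T⁻¹ = 1 + U₀² sinh²(κL) / [4E(U₀ − E)] = 1249, so T = 0.000800.

T = 0.000800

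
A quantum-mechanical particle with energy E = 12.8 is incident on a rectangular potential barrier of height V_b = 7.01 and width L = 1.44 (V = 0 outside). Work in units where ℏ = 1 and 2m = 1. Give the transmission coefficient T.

T = 0.984

E > V_b: inside the barrier k₂ = √(2m(E − V_b))/ℏ = 2.406, k₂L = 3.465.
Matching at both interfaces gives T⁻¹ = 1 + V_b² sin²(k₂L) / [4E(E − V_b)] = 1.017, hence T = 0.984.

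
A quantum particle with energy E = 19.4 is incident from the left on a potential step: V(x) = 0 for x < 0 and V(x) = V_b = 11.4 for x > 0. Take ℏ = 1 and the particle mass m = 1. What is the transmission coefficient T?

T = 0.953

The wavenumbers are k₁ = √(2mE)/ℏ = 6.229 on the left and k₂ = √(2m(E − V_b))/ℏ = 4.000 on the right.
Continuity of ψ and ψ′ at the step yields the reflection amplitude r = (k₁ − k₂)/(k₁ + k₂) = 0.2179; thus R = |r|² = 0.04748, T = 0.9525.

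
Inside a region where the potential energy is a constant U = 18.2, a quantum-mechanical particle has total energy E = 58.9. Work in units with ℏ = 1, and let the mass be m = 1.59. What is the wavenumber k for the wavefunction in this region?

With E > U the solution is oscillatory, ψ ∝ e^{±ikx} with k = √(2m(E − U))/ℏ.
k = √(2 × 1.59 × 40.7) = 11.38.

k = 11.4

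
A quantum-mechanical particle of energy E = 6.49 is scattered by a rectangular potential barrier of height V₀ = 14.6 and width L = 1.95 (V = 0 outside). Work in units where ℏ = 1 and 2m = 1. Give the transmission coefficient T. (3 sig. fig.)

T = 0.0000593

E < V₀: inside the barrier ψ ∝ e^{±κx} with κ = √(2m(V₀ − E))/ℏ = 2.848.
κL = 5.553, sinh(κL) = 129.0.
The exact tunnelling result is T⁻¹ = 1 + V₀² sinh²(κL) / [4E(V₀ − E)] = 16860, so T = 0.0000593.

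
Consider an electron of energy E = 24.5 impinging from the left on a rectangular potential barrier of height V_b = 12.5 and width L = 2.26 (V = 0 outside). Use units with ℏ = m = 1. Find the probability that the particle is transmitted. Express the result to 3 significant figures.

T = 0.883

Above the barrier the interior wavenumber is k₂ = √(2m(E − V_b))/ℏ = 4.899, giving phase k₂L = 11.07.
T = [1 + V_b² sin²(k₂L) / (4E(E − V_b))]⁻¹ = 1/1.132 = 0.883.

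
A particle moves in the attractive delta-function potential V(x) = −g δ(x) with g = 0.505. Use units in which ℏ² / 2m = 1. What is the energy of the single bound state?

E = -0.0638

For x ≠ 0 the bound state is ψ ∝ e^{−κ|x|}; integrating the TISE across the delta gives the cusp condition 2κ = 2mg/ℏ², so κ = 0.2525.
Then E = −ℏ²κ²/(2m) = −mg²/(2ℏ²) = -0.06376.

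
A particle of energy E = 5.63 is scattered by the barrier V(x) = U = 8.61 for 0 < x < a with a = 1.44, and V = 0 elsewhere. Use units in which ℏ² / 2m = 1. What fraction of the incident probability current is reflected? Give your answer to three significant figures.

E < U: inside the barrier ψ ∝ e^{±κx} with κ = √(2m(U − E))/ℏ = 1.726.
κa = 2.486, sinh(κa) = 5.964.
The exact tunnelling result is T⁻¹ = 1 + U² sinh²(κa) / [4E(U − E)] = 40.29, so T = 0.0248.
R = 1 − T = 0.975.

R = 0.975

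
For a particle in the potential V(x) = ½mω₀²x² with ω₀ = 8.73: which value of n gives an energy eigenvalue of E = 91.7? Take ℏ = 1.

n = 10

Invert E_n = (n + ½)ℏω₀: n = E/ℏω₀ − ½ = 10.004, so n = 10.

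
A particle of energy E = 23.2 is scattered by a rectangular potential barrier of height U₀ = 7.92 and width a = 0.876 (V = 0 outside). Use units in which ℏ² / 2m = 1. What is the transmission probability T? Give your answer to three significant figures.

T = 0.997

Above the barrier the interior wavenumber is k₂ = √(2m(E − U₀))/ℏ = 3.909, giving phase k₂a = 3.424.
Matching at both interfaces gives T⁻¹ = 1 + U₀² sin²(k₂a) / [4E(E − U₀)] = 1.003, hence T = 0.997.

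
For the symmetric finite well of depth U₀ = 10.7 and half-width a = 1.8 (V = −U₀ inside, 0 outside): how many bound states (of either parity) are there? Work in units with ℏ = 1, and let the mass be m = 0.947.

Define the well-strength parameter z₀ = (a/ℏ)√(2mU₀) = 1.8 × √(2·0.947·10.7) = 8.103.
The even/odd transcendental equations gain one root per π/2 in z₀, giving N = 1 + ⌊2z₀/π⌋ = 1 + ⌊5.159⌋ = 6.

N = 6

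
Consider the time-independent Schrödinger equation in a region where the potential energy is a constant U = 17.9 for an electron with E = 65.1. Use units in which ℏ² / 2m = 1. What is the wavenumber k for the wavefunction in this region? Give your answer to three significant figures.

k = 6.87

With E > U the solution is oscillatory, ψ ∝ e^{±ikx} with k = √(2m(E − U))/ℏ.
k = √(2 × 0.5 × 47.2) = 6.870.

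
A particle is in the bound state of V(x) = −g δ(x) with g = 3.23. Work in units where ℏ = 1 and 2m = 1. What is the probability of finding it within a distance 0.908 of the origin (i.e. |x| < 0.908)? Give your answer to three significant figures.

The normalised bound state is ψ = √κ e^{−κ|x|} with κ = mg/ℏ² = 1.615.
P(|x| < d) = ∫_{−d}^{d} κ e^{−2κ|x|} dx = 1 − e^{−2κd} = 1 − e^{−2.933} = 0.9468.

P = 0.947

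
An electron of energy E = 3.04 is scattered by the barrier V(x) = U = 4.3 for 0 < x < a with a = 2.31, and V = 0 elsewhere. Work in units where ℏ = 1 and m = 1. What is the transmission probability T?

E < U: inside the barrier ψ ∝ e^{±κx} with κ = √(2m(U − E))/ℏ = 1.587.
κa = 3.667, sinh(κa) = 19.55.
Matching ψ, ψ′ at both faces gives T = [1 + U² sinh²(κa) / (4E(U − E))]⁻¹ = 1/462.5 = 0.00216.

T = 0.00216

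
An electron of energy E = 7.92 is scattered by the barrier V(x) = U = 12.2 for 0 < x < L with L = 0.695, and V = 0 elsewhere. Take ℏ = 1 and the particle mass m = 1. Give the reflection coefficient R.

R = 0.939

E < U: inside the barrier ψ ∝ e^{±κx} with κ = √(2m(U − E))/ℏ = 2.926.
κL = 2.033, sinh(κL) = 3.755.
The exact tunnelling result is T⁻¹ = 1 + U² sinh²(κL) / [4E(U − E)] = 16.47, so T = 0.0607.
R = 1 − T = 0.939.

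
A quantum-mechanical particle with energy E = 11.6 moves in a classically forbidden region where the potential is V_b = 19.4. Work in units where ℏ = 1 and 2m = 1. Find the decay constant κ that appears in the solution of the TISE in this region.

κ = 2.79

Since E < V_b the TISE in this region is ψ'' = κ²ψ with κ = √(2m(V_b − E))/ℏ.
κ = √(2 × 0.5 × 7.8) = 2.793.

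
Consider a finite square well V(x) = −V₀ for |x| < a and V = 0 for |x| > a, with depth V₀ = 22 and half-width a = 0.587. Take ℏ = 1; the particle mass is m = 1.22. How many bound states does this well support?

N = 3

The dimensionless depth is z₀ = a√(2mV₀)/ℏ = 0.587 × √(53.68) = 4.301.
The even/odd transcendental equations gain one root per π/2 in z₀, giving N = 1 + ⌊2z₀/π⌋ = 1 + ⌊2.738⌋ = 3.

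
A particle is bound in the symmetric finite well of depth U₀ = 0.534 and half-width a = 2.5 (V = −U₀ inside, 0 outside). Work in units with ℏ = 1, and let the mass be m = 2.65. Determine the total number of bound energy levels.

The dimensionless depth is z₀ = a√(2mU₀)/ℏ = 2.5 × √(2.830) = 4.206.
The even/odd transcendental equations gain one root per π/2 in z₀, giving N = 1 + ⌊2z₀/π⌋ = 1 + ⌊2.677⌋ = 3.

N = 3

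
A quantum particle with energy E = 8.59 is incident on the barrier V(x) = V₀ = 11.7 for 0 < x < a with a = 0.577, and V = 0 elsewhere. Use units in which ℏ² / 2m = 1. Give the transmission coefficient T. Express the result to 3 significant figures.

T = 0.351

Since E < V₀ the interior solution is evanescent with decay constant κ = √(2m(V₀ − E))/ℏ = 1.764.
κa = 1.018, sinh(κa) = 1.202.
The exact tunnelling result is T⁻¹ = 1 + V₀² sinh²(κa) / [4E(V₀ − E)] = 2.852, so T = 0.351.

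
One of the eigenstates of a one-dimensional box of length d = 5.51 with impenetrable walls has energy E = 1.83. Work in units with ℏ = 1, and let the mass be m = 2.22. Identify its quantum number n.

From E_n = n²π²ℏ²/(2md²) invert to n = √(2md²E)/(πℏ).
n = (5.51/π) × √(2 × 2.22 × 1.83) = 4.999 → n = 5.

n = 5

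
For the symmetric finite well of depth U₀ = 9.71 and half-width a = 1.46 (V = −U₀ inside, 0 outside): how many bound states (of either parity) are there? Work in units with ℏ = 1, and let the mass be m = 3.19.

Define the well-strength parameter z₀ = (a/ℏ)√(2mU₀) = 1.46 × √(2·3.19·9.71) = 11.49.
The even/odd transcendental equations gain one root per π/2 in z₀, giving N = 1 + ⌊2z₀/π⌋ = 1 + ⌊7.316⌋ = 8.

N = 8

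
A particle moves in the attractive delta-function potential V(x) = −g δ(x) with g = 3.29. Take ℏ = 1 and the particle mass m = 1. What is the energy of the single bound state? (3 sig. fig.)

For x ≠ 0 the bound state is ψ ∝ e^{−κ|x|}; integrating the TISE across the delta gives the cusp condition 2κ = 2mg/ℏ², so κ = 3.290.
Then E = −ℏ²κ²/(2m) = −mg²/(2ℏ²) = -5.412.

E = -5.41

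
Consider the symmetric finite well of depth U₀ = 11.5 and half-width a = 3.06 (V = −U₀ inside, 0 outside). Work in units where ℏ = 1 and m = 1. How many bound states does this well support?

Define the well-strength parameter z₀ = (a/ℏ)√(2mU₀) = 3.06 × √(2·1·11.5) = 14.68.
The even/odd transcendental equations gain one root per π/2 in z₀, giving N = 1 + ⌊2z₀/π⌋ = 1 + ⌊9.343⌋ = 10.

N = 10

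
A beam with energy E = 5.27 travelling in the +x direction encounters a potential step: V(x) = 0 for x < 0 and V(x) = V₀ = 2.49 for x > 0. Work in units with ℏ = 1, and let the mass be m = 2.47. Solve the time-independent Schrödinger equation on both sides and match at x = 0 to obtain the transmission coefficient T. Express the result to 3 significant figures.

T = 0.975

On each side the TISE gives plane waves with k = √(2m(E − V))/ℏ: k₁ = √(2·2.47·5.27) = 5.102, k₂ = √(2·2.47·2.78) = 3.706.
Matching ψ and ψ′ at x = 0 gives r = (k₁ − k₂)/(k₁ + k₂), so R = r² = 0.02514 and T = 1 − R = 0.9749.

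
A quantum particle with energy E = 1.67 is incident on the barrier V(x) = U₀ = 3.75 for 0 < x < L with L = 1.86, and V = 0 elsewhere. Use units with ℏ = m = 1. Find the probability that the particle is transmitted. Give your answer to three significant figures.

E < U₀: inside the barrier ψ ∝ e^{±κx} with κ = √(2m(U₀ − E))/ℏ = 2.040.
κL = 3.794, sinh(κL) = 22.20.
The exact tunnelling result is T⁻¹ = 1 + U₀² sinh²(κL) / [4E(U₀ − E)] = 499.7, so T = 0.00200.

T = 0.00200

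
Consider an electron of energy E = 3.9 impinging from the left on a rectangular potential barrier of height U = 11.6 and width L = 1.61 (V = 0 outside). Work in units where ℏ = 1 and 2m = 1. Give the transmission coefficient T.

T = 0.000470

E < U: inside the barrier ψ ∝ e^{±κx} with κ = √(2m(U − E))/ℏ = 2.775.
κL = 4.468, sinh(κL) = 43.57.
The exact tunnelling result is T⁻¹ = 1 + U² sinh²(κL) / [4E(U − E)] = 2127, so T = 0.000470.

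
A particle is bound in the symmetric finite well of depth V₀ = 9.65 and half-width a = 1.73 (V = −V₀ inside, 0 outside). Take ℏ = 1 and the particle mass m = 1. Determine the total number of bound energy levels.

N = 5

Define the well-strength parameter z₀ = (a/ℏ)√(2mV₀) = 1.73 × √(2·1·9.65) = 7.600.
A new bound state (alternating even/odd) appears each time z₀ passes a multiple of π/2, so N = ⌊2z₀/π⌋ + 1 = ⌊4.838⌋ + 1 = 5.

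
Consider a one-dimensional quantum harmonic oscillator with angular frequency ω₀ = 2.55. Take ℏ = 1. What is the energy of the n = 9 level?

E = 24.2

Using E_n = (n + ½)ℏω₀: E_9 = 9.5 × 2.55 = 24.23.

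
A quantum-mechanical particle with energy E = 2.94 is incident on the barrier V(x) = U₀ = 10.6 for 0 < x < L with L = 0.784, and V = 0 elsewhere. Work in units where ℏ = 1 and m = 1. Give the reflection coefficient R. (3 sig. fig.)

E < U₀: inside the barrier ψ ∝ e^{±κx} with κ = √(2m(U₀ − E))/ℏ = 3.914.
κL = 3.069, sinh(κL) = 10.73.
Matching ψ, ψ′ at both faces gives T = [1 + U₀² sinh²(κL) / (4E(U₀ − E))]⁻¹ = 1/144.7 = 0.00691.
R = 1 − T = 0.993.

R = 0.993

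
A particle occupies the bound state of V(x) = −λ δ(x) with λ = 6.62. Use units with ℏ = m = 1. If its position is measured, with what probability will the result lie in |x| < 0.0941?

P = 0.712

The normalised bound state is ψ = √κ e^{−κ|x|} with κ = mλ/ℏ² = 6.620.
P(|x| < d) = ∫_{−d}^{d} κ e^{−2κ|x|} dx = 1 − e^{−2κd} = 1 − e^{−1.246} = 0.7123.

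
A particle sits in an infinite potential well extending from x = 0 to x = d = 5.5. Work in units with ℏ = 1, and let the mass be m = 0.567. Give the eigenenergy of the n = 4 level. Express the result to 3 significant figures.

E = 4.60

Requiring ψ(0) = ψ(d) = 0 quantises k = nπ/d, hence E_n = ℏ²k²/2m = n²π²ℏ²/(2md²).
E_4 = 4² × π² / (2 × 0.567 × 5.5²) = 4.603.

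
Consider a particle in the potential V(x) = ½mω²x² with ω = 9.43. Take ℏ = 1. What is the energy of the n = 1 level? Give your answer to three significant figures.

Using E_n = (n + ½)ℏω: E_1 = 1.5 × 9.43 = 14.15.

E = 14.1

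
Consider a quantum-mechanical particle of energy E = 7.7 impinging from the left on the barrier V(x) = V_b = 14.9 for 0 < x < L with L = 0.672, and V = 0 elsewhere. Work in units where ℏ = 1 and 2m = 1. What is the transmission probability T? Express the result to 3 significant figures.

Since E < V_b the interior solution is evanescent with decay constant κ = √(2m(V_b − E))/ℏ = 2.683.
κL = 1.803, sinh(κL) = 2.952.
The exact tunnelling result is T⁻¹ = 1 + V_b² sinh²(κL) / [4E(V_b − E)] = 9.724, so T = 0.103.

T = 0.103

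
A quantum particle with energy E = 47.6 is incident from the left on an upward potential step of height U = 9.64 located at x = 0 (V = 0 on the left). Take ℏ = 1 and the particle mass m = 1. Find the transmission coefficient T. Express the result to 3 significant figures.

The wavenumbers are k₁ = √(2mE)/ℏ = 9.757 on the left and k₂ = √(2m(E − U))/ℏ = 8.713 on the right.
Continuity of ψ and ψ′ at the step yields the reflection amplitude r = (k₁ − k₂)/(k₁ + k₂) = 0.05651; thus R = |r|² = 0.003194, T = 0.9968.

T = 0.997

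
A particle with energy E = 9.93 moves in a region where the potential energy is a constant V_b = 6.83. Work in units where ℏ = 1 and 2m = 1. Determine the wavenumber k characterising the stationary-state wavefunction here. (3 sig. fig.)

k = 1.76

With E > V_b the solution is oscillatory, ψ ∝ e^{±ikx} with k = √(2m(E − V_b))/ℏ.
k = √(2 × 0.5 × 3.1) = 1.761.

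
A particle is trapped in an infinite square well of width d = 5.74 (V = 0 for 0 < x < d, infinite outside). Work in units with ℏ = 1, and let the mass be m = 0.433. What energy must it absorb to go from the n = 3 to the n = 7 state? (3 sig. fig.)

ΔE = 13.8

E_n = n²π²ℏ²/(2md²), so ΔE = (7² − 3²) π²ℏ²/(2md²).
ΔE = 40 × π² / (2 × 0.433 × 5.74²) = 13.84.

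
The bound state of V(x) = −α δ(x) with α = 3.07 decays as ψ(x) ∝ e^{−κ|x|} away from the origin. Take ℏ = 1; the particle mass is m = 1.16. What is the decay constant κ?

κ = 3.56

Integrating the TISE across x = 0 gives the cusp condition ψ'(0⁺) − ψ'(0⁻) = −(2mα/ℏ²)ψ(0).
With ψ ∝ e^{−κ|x|} this yields −2κ = −2mα/ℏ², so κ = mα/ℏ² = 3.561.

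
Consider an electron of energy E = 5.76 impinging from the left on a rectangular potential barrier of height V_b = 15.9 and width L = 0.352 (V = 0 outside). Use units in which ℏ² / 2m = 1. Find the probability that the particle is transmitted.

Since E < V_b the interior solution is evanescent with decay constant κ = √(2m(V_b − E))/ℏ = 3.184.
κL = 1.121, sinh(κL) = 1.371.
Matching ψ, ψ′ at both faces gives T = [1 + V_b² sinh²(κL) / (4E(V_b − E))]⁻¹ = 1/3.033 = 0.330.

T = 0.330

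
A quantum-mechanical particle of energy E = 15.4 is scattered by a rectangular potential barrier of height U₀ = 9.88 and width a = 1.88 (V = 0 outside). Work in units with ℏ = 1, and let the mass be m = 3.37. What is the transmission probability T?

T = 0.814

Above the barrier the interior wavenumber is k₂ = √(2m(E − U₀))/ℏ = 6.100, giving phase k₂a = 11.47.
Matching at both interfaces gives T⁻¹ = 1 + U₀² sin²(k₂a) / [4E(E − U₀)] = 1.228, hence T = 0.814.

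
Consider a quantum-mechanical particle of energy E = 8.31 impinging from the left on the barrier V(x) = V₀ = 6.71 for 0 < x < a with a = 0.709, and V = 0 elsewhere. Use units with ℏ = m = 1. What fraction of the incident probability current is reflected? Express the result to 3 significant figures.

R = 0.435

E > V₀: inside the barrier k₂ = √(2m(E − V₀))/ℏ = 1.789, k₂a = 1.268.
Matching at both interfaces gives T⁻¹ = 1 + V₀² sin²(k₂a) / [4E(E − V₀)] = 1.771, hence T = 0.565.
R = 1 − T = 0.435.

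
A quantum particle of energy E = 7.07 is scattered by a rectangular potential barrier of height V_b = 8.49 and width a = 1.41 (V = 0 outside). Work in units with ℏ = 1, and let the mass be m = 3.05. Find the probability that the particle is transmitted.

T = 0.000554

Since E < V_b the interior solution is evanescent with decay constant κ = √(2m(V_b − E))/ℏ = 2.943.
κa = 4.150, sinh(κa) = 31.70.
Matching ψ, ψ′ at both faces gives T = [1 + V_b² sinh²(κa) / (4E(V_b − E))]⁻¹ = 1/1805 = 0.000554.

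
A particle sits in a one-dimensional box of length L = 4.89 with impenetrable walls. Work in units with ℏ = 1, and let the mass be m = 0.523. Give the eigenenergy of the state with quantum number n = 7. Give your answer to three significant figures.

Requiring ψ(0) = ψ(L) = 0 quantises k = nπ/L, hence E_n = ℏ²k²/2m = n²π²ℏ²/(2mL²).
E_7 = 7² × π² / (2 × 0.523 × 4.89²) = 19.34.

E = 19.3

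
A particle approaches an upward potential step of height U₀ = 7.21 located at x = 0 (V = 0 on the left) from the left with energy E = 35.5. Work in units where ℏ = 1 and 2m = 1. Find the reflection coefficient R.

R = 0.00321

The wavenumbers are k₁ = √(2mE)/ℏ = 5.958 on the left and k₂ = √(2m(E − U₀))/ℏ = 5.319 on the right.
Matching ψ and ψ′ at x = 0 gives r = (k₁ − k₂)/(k₁ + k₂), so R = r² = 0.003214 and T = 1 − R = 0.9968.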